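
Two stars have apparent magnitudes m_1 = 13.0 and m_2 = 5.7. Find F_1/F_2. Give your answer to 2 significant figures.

F_1/F_2 ≈ 1.2×10^-3

Magnitude difference = 7.3
Flux ratio = 10^(−0.4 Δm) = 10^(−0.4 × 7.3) = 10^-2.920 = 1.202×10^-3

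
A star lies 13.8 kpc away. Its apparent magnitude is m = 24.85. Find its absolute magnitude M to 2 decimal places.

d = 13.8 kpc = 13800 pc
5 log₁₀(d/10 pc) = 5 log₁₀(13800) − 5 = 15.699
M = m − 5 log₁₀(d/10) = 24.85 − 15.699 = 9.151

M ≈ 9.15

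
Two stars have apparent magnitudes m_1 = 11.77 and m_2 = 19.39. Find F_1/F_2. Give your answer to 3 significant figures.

F_1/F_2 ≈ 1120

Magnitude difference = -7.62
Flux ratio = 10^(−0.4 Δm) = 10^(−0.4 × -7.62) = 10^3.048 = 1117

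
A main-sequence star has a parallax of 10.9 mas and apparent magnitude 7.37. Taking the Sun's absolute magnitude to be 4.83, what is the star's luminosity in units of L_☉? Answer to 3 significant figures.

d = 1/p = 1000/10.9 mas = 91.74 pc
M = m − 5 log₁₀ d + 5 = 7.37 − 5·1.9626 + 5 = 2.557
M − M_☉ = 2.557 − 4.83 = -2.273
L/L_☉ = 10^(−0.4 × -2.273) = 8.112

L/L_☉ ≈ 8.11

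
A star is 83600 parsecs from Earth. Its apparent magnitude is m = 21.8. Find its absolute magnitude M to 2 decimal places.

5 log₁₀(d/10 pc) = 5 log₁₀(83600) − 5 = 19.611
M = m − 5 log₁₀(d/10) = 21.8 − 19.611 = 2.189

M ≈ 2.19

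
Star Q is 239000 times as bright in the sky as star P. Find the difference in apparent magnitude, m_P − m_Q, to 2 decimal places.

m_P − m_Q ≈ 13.45

Pogson: Δm = −2.5 log₁₀(ratio) = −2.5 log₁₀(239000) = −2.5 × 5.3784 = -13.446
Star Q is brighter so has the smaller magnitude: m_P − m_Q is positive.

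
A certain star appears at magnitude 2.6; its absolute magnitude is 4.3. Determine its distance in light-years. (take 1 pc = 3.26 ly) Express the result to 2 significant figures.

d ≈ 15 ly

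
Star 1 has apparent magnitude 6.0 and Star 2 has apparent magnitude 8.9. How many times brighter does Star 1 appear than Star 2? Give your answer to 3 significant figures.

14.5

Magnitude difference = -2.9
Flux ratio = 10^(−0.4 Δm) = 10^(−0.4 × -2.9) = 10^1.160 = 14.45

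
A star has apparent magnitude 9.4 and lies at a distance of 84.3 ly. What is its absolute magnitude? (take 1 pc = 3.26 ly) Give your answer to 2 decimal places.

M ≈ 7.34

d = 84.3 ly / 3.26 = 25.86 pc
5 log₁₀(d/10 pc) = 5 log₁₀(25.86) − 5 = 2.063
M = m − 5 log₁₀(d/10) = 9.4 − 2.063 = 7.337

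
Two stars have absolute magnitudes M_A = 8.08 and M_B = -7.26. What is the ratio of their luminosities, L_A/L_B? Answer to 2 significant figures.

L_A/L_B ≈ 7.3×10^-7

ΔM = M_A − M_B = 15.34
L_A/L_B = 10^(−0.4 ΔM) = 10^-6.136 = 7.311×10^-7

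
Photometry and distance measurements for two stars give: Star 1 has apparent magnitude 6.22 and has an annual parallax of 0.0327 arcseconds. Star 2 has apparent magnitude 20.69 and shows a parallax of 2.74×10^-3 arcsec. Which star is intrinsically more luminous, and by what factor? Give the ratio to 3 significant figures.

Star 1: d = 1/p = 1/0.0327″ = 30.58 pc
Star 1: M = m − 5 log₁₀ d + 5 = 6.22 − 5·1.4855 + 5 = 3.793
Star 2: d = 1/p = 1/2.74×10^-3″ = 365.0 pc
Star 2: M = m − 5 log₁₀ d + 5 = 20.69 − 5·2.5622 + 5 = 12.879
ΔM = M_1 − M_2 = 3.793 − (12.879) = -9.086; smaller M is more luminous → Star 1.
L ratio = 10^(0.4 |ΔM|) = 10^3.634 = 4309

Star 1 is more luminous, by a factor of 4310.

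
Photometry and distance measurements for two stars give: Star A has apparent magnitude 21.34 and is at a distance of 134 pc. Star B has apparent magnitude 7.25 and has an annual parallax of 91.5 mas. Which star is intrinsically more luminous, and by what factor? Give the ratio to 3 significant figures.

Star B is more luminous, by a factor of 2880.

Star A: M = m − 5 log₁₀ d + 5 = 21.34 − 5·2.1271 + 5 = 15.704
Star B: p = 91.5 mas = 0.0915″ → d = 1/p = 10.93 pc
Star B: M = m − 5 log₁₀ d + 5 = 7.25 − 5·1.0386 + 5 = 7.057
ΔM = M_A − M_B = 15.704 − (7.057) = 8.647; smaller M is more luminous → Star B.
L ratio = 10^(0.4 |ΔM|) = 10^3.459 = 2877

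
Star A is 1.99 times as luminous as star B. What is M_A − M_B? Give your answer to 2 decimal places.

M_A − M_B ≈ -0.75

Pogson: ΔM = −2.5 log₁₀(ratio) = −2.5 log₁₀(1.99) = −2.5 × 0.2989 = -0.747
Star A is brighter, so it has the smaller magnitude: the difference is negative.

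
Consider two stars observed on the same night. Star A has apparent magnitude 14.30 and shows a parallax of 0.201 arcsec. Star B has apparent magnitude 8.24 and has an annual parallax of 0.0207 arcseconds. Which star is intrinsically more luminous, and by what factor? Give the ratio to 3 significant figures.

Star B is more luminous, by a factor of 25000.

Star A: d = 1/p = 1/0.201″ = 4.975 pc
Star A: M = m − 5 log₁₀ d + 5 = 14.30 − 5·0.6968 + 5 = 15.816
Star B: d = 1/p = 1/0.0207″ = 48.31 pc
Star B: M = m − 5 log₁₀ d + 5 = 8.24 − 5·1.6840 + 5 = 4.820
ΔM = M_A − M_B = 15.816 − (4.820) = 10.996; smaller M is more luminous → Star B.
L ratio = 10^(0.4 |ΔM|) = 10^4.398 = 25030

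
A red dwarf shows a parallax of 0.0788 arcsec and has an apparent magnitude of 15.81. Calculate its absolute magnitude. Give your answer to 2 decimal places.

M ≈ 15.29

d = 1/p = 1/0.0788″ = 12.69 pc
5 log₁₀(d/10 pc) = 5 log₁₀(12.69) − 5 = 0.517
M = m − 5 log₁₀(d/10) = 15.81 − 0.517 = 15.293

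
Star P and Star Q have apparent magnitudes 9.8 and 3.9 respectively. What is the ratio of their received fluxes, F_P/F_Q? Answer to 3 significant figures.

F_P/F_Q ≈ 4.37×10^-3

Magnitude difference = 5.9
Flux ratio = 10^(−0.4 Δm) = 10^(−0.4 × 5.9) = 10^-2.360 = 4.365×10^-3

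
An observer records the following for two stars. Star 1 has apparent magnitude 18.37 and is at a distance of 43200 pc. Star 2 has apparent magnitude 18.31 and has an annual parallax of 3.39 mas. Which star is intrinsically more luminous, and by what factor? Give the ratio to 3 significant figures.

Star 1 is more luminous, by a factor of 20300.

Star 1: M = m − 5 log₁₀ d + 5 = 18.37 − 5·4.6355 + 5 = 0.193
Star 2: p = 3.39 mas = 3.39×10^-3″ → d = 1/p = 295.0 pc
Star 2: M = m − 5 log₁₀ d + 5 = 18.31 − 5·2.4698 + 5 = 10.961
ΔM = M_1 − M_2 = 0.193 − (10.961) = -10.768; smaller M is more luminous → Star 1.
L ratio = 10^(0.4 |ΔM|) = 10^4.307 = 20290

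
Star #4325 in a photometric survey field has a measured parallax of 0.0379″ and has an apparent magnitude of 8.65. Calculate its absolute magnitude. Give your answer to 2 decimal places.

M ≈ 6.54

d = 1/p = 1/0.0379″ = 26.39 pc
5 log₁₀(d/10 pc) = 5 log₁₀(26.39) − 5 = 2.107
M = m − 5 log₁₀(d/10) = 8.65 − 2.107 = 6.543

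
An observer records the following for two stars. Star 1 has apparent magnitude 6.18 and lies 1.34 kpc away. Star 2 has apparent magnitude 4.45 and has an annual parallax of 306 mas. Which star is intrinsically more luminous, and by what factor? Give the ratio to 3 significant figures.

Star 1 is more luminous, by a factor of 34200.

Star 1: d = 1.34 kpc = 1340 pc
Star 1: M = m − 5 log₁₀ d + 5 = 6.18 − 5·3.1271 + 5 = -4.456
Star 2: p = 306 mas = 0.306″ → d = 1/p = 3.268 pc
Star 2: M = m − 5 log₁₀ d + 5 = 4.45 − 5·0.5143 + 5 = 6.879
ΔM = M_1 − M_2 = -4.456 − (6.879) = -11.334; smaller M is more luminous → Star 1.
L ratio = 10^(0.4 |ΔM|) = 10^4.534 = 34170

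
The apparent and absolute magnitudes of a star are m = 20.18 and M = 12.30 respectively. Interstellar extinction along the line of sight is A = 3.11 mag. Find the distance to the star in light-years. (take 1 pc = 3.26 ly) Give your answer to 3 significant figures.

m − M = 5 log₁₀(d/10 pc) + A  ⇒  20.18 − (12.30) − 3.11 = 5 log₁₀(d/10)
4.770 = 5 log₁₀(d/10)
log₁₀ d = (m − M − A)/5 + 1 = 1.9540
d = 10^1.9540 = 89.95 pc
= 293.2 ly

d ≈ 293 ly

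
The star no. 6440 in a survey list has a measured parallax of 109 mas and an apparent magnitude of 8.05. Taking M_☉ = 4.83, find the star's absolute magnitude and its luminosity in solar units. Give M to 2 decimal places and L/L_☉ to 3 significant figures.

M ≈ 8.24; L/L_☉ ≈ 0.0434

d = 1/p = 1000/109 mas = 9.174 pc
M = m − 5 log₁₀ d + 5 = 8.05 − 5·0.9626 + 5 = 8.237
M − M_☉ = 8.237 − 4.83 = 3.407
L/L_☉ = 10^(−0.4 × 3.407) = 0.04337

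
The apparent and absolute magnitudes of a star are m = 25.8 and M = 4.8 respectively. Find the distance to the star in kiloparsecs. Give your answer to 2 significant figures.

d ≈ 160 kpc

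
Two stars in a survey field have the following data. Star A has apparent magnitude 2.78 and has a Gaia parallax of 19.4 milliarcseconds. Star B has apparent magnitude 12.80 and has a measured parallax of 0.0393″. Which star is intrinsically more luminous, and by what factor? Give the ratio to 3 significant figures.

Star A is more luminous, by a factor of 41800.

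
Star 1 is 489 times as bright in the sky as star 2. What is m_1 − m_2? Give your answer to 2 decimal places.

Pogson: Δm = −2.5 log₁₀(ratio) = −2.5 log₁₀(489) = −2.5 × 2.6893 = -6.723
Star 1 is brighter, so it has the smaller magnitude: the difference is negative.

m_1 − m_2 ≈ -6.72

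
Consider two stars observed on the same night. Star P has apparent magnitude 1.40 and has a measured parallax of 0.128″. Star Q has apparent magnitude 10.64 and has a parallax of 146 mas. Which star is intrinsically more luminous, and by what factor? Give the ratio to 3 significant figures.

Star P: d = 1/p = 1/0.128″ = 7.812 pc
Star P: M = m − 5 log₁₀ d + 5 = 1.40 − 5·0.8928 + 5 = 1.936
Star Q: p = 146 mas = 0.146″ → d = 1/p = 6.849 pc
Star Q: M = m − 5 log₁₀ d + 5 = 10.64 − 5·0.8356 + 5 = 11.462
ΔM = M_P − M_Q = 1.936 − (11.462) = -9.526; smaller M is more luminous → Star P.
L ratio = 10^(0.4 |ΔM|) = 10^3.810 = 6461

Star P is more luminous, by a factor of 6460.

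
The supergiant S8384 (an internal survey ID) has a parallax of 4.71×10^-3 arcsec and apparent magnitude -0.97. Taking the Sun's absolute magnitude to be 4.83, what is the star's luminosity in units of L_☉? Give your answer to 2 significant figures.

d = 1/p = 1/4.71×10^-3″ = 212.3 pc
M = m − 5 log₁₀ d + 5 = -0.97 − 5·2.3270 + 5 = -7.605
M − M_☉ = -7.605 − 4.83 = -12.435
L/L_☉ = 10^(−0.4 × -12.435) = 94180

L/L_☉ ≈ 94000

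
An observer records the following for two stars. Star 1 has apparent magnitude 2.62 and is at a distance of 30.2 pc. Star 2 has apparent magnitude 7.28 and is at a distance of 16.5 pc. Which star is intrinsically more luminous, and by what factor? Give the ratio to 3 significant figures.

Star 1 is more luminous, by a factor of 245.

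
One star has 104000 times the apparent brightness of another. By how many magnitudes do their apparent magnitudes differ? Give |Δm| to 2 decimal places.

Pogson: Δm = −2.5 log₁₀(ratio) = −2.5 log₁₀(104000) = −2.5 × 5.0170 = -12.543

|Δm| ≈ 12.54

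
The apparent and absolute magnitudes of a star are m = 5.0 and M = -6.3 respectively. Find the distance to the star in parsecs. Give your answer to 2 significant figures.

μ = m − M = 11.300
m − M = 5 log₁₀ d − 5
log₁₀ d = (m − M)/5 + 1 = 3.2600
d = 10^3.2600 = 1820 pc

d ≈ 1800 pc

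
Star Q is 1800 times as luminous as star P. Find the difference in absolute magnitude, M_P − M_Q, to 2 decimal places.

M_P − M_Q ≈ 8.14

Pogson: ΔM = −2.5 log₁₀(ratio) = −2.5 log₁₀(1800) = −2.5 × 3.2553 = -8.138
Star Q is brighter so has the smaller magnitude: M_P − M_Q is positive.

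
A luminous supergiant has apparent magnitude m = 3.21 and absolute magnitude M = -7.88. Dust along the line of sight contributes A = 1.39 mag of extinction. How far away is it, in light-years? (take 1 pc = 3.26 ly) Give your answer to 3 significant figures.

d ≈ 2840 ly

m − M = 5 log₁₀(d/10 pc) + A  ⇒  3.21 − (-7.88) − 1.39 = 5 log₁₀(d/10)
9.700 = 5 log₁₀(d/10)
log₁₀ d = (m − M − A)/5 + 1 = 2.9400
d = 10^2.9400 = 871.0 pc
= 2839 ly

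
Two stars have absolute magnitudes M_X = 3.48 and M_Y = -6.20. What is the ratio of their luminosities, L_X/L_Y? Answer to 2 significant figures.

L_X/L_Y ≈ 1.3×10^-4

ΔM = M_X − M_Y = 9.68
L_X/L_Y = 10^(−0.4 ΔM) = 10^-3.872 = 1.343×10^-4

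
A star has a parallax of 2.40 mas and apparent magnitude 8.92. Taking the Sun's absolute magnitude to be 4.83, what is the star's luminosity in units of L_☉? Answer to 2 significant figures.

d = 1/p = 1000/2.40 mas = 416.7 pc
M = m − 5 log₁₀ d + 5 = 8.92 − 5·2.6198 + 5 = 0.821
M − M_☉ = 0.821 − 4.83 = -4.009
L/L_☉ = 10^(−0.4 × -4.009) = 40.14

L/L_☉ ≈ 40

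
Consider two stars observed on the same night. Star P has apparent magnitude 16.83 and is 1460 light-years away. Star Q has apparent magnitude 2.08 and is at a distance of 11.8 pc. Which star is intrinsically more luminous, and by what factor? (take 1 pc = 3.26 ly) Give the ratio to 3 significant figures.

Star Q is more luminous, by a factor of 551.

Star P: d = 1460 ly / 3.26 = 447.9 pc
Star P: M = m − 5 log₁₀ d + 5 = 16.83 − 5·2.6511 + 5 = 8.574
Star Q: M = m − 5 log₁₀ d + 5 = 2.08 − 5·1.0719 + 5 = 1.721
ΔM = M_P − M_Q = 8.574 − (1.721) = 6.854; smaller M is more luminous → Star Q.
L ratio = 10^(0.4 |ΔM|) = 10^2.741 = 551.4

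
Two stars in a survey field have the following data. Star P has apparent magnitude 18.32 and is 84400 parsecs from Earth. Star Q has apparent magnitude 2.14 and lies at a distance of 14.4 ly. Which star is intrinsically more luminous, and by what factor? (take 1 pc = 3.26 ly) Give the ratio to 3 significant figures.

Star P is more luminous, by a factor of 123.

Star P: M = m − 5 log₁₀ d + 5 = 18.32 − 5·4.9263 + 5 = -1.312
Star Q: d = 14.4 ly / 3.26 = 4.417 pc
Star Q: M = m − 5 log₁₀ d + 5 = 2.14 − 5·0.6451 + 5 = 3.914
ΔM = M_P − M_Q = -1.312 − (3.914) = -5.226; smaller M is more luminous → Star P.
L ratio = 10^(0.4 |ΔM|) = 10^2.090 = 123.1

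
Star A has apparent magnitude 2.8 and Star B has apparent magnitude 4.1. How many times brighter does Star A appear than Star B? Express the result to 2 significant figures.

3.3

Magnitude difference = -1.3
Flux ratio = 10^(−0.4 Δm) = 10^(−0.4 × -1.3) = 10^0.520 = 3.311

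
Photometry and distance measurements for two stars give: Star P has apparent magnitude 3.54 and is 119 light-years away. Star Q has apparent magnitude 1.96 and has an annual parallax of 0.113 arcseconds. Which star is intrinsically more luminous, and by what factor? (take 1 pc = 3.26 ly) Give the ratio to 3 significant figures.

Star P: d = 119 ly / 3.26 = 36.50 pc
Star P: M = m − 5 log₁₀ d + 5 = 3.54 − 5·1.5623 + 5 = 0.728
Star Q: d = 1/p = 1/0.113″ = 8.850 pc
Star Q: M = m − 5 log₁₀ d + 5 = 1.96 − 5·0.9469 + 5 = 2.225
ΔM = M_P − M_Q = 0.728 − (2.225) = -1.497; smaller M is more luminous → Star P.
L ratio = 10^(0.4 |ΔM|) = 10^0.599 = 3.970

Star P is more luminous, by a factor of 3.97.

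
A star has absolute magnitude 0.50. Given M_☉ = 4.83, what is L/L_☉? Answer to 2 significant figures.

M − M_☉ = 0.50 − 4.83 = -4.330
L/L_☉ = 10^(−0.4 (M − M_☉)) = 10^1.732 = 53.95

L/L_☉ ≈ 54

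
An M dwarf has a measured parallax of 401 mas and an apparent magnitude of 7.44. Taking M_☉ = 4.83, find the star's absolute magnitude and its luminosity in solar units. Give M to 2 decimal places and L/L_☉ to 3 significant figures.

M ≈ 10.46; L/L_☉ ≈ 5.62×10^-3

d = 1/p = 1000/401 mas = 2.494 pc
M = m − 5 log₁₀ d + 5 = 7.44 − 5·0.3969 + 5 = 10.456
M − M_☉ = 10.456 − 4.83 = 5.626
L/L_☉ = 10^(−0.4 × 5.626) = 5.620×10^-3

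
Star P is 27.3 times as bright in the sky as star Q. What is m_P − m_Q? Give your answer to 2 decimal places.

m_P − m_Q ≈ -3.59

Pogson: Δm = −2.5 log₁₀(ratio) = −2.5 log₁₀(27.3) = −2.5 × 1.4362 = -3.590
Star P is brighter, so it has the smaller magnitude: the difference is negative.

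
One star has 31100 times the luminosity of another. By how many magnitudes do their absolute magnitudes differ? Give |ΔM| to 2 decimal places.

Pogson: ΔM = −2.5 log₁₀(ratio) = −2.5 log₁₀(31100) = −2.5 × 4.4928 = -11.232

|ΔM| ≈ 11.23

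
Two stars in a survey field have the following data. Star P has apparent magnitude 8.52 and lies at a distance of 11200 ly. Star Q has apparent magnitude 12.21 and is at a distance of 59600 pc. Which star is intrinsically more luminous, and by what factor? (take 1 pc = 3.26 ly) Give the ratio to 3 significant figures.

Star Q is more luminous, by a factor of 10.1.

Star P: d = 11200 ly / 3.26 = 3436 pc
Star P: M = m − 5 log₁₀ d + 5 = 8.52 − 5·3.5360 + 5 = -4.160
Star Q: M = m − 5 log₁₀ d + 5 = 12.21 − 5·4.7752 + 5 = -6.666
ΔM = M_P − M_Q = -4.160 − (-6.666) = 2.506; smaller M is more luminous → Star Q.
L ratio = 10^(0.4 |ΔM|) = 10^1.002 = 10.06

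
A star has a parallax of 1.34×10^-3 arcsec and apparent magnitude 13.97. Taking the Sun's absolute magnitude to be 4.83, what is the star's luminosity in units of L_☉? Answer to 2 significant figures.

L/L_☉ ≈ 1.2

d = 1/p = 1/1.34×10^-3″ = 746.3 pc
M = m − 5 log₁₀ d + 5 = 13.97 − 5·2.8729 + 5 = 4.606
M − M_☉ = 4.606 − 4.83 = -0.224
L/L_☉ = 10^(−0.4 × -0.224) = 1.230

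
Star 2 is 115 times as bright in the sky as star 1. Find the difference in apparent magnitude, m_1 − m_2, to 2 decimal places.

m_1 − m_2 ≈ 5.15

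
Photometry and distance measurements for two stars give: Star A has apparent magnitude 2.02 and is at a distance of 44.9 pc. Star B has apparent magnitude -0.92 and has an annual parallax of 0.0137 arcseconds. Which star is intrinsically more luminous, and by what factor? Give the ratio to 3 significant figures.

Star B is more luminous, by a factor of 39.6.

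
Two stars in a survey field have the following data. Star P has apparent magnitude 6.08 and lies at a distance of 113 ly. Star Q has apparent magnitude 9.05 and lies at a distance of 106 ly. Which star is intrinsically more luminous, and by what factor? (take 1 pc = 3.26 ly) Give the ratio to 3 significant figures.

Star P is more luminous, by a factor of 17.5.

Star P: d = 113 ly / 3.26 = 34.66 pc
Star P: M = m − 5 log₁₀ d + 5 = 6.08 − 5·1.5399 + 5 = 3.381
Star Q: d = 106 ly / 3.26 = 32.52 pc
Star Q: M = m − 5 log₁₀ d + 5 = 9.05 − 5·1.5121 + 5 = 6.490
ΔM = M_P − M_Q = 3.381 − (6.490) = -3.109; smaller M is more luminous → Star P.
L ratio = 10^(0.4 |ΔM|) = 10^1.244 = 17.52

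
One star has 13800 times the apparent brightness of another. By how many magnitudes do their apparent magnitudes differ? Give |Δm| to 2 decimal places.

Pogson: Δm = −2.5 log₁₀(ratio) = −2.5 log₁₀(13800) = −2.5 × 4.1399 = -10.350

|Δm| ≈ 10.35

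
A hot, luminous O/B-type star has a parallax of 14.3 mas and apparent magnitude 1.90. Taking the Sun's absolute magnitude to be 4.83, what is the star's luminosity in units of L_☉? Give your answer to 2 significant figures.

d = 1/p = 1000/14.3 mas = 69.93 pc
M = m − 5 log₁₀ d + 5 = 1.90 − 5·1.8447 + 5 = -2.323
M − M_☉ = -2.323 − 4.83 = -7.153
L/L_☉ = 10^(−0.4 × -7.153) = 726.7

L/L_☉ ≈ 730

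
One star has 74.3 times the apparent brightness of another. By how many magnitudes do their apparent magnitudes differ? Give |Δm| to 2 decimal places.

Pogson: Δm = −2.5 log₁₀(ratio) = −2.5 log₁₀(74.3) = −2.5 × 1.8710 = -4.677

|Δm| ≈ 4.68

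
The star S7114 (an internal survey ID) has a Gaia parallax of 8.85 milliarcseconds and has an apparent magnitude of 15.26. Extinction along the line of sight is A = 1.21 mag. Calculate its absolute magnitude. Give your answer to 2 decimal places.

p = 8.85 mas = 8.85×10^-3″ → d = 1/p = 113.0 pc
5 log₁₀(d/10 pc) = 5 log₁₀(113.0) − 5 = 5.265
M = m − 5 log₁₀(d/10) − A = 15.26 − 5.265 − 1.21 = 8.785

M ≈ 8.78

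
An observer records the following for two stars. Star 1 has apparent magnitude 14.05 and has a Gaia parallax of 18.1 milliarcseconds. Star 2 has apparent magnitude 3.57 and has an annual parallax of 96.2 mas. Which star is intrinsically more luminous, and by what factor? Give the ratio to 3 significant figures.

Star 2 is more luminous, by a factor of 551.

Star 1: p = 18.1 mas = 0.0181″ → d = 1/p = 55.25 pc
Star 1: M = m − 5 log₁₀ d + 5 = 14.05 − 5·1.7423 + 5 = 10.338
Star 2: p = 96.2 mas = 0.0962″ → d = 1/p = 10.40 pc
Star 2: M = m − 5 log₁₀ d + 5 = 3.57 − 5·1.0168 + 5 = 3.486
ΔM = M_1 − M_2 = 10.338 − (3.486) = 6.853; smaller M is more luminous → Star 2.
L ratio = 10^(0.4 |ΔM|) = 10^2.741 = 550.8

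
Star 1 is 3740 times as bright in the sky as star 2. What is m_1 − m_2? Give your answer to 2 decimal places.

m_1 − m_2 ≈ -8.93

Pogson: Δm = −2.5 log₁₀(ratio) = −2.5 log₁₀(3740) = −2.5 × 3.5729 = -8.932
Star 1 is brighter, so it has the smaller magnitude: the difference is negative.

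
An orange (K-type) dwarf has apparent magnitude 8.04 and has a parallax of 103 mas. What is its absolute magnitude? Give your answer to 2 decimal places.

p = 103 mas = 0.103″ → d = 1/p = 9.709 pc
5 log₁₀(d/10 pc) = 5 log₁₀(9.709) − 5 = -0.064
M = m − 5 log₁₀(d/10) = 8.04 + 0.064 = 8.104

M ≈ 8.10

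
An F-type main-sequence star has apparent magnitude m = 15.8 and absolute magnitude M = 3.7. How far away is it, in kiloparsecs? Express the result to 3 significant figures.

Distance modulus: m − M = 15.8 − (3.7) = 12.100
m − M = 5 log₁₀ d − 5
log₁₀ d = (m − M)/5 + 1 = 3.4200
d = 10^3.4200 = 2630 pc
= 2.630 kpc

d ≈ 2.63 kpc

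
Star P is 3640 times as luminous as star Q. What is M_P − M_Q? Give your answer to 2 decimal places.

Pogson: ΔM = −2.5 log₁₀(ratio) = −2.5 log₁₀(3640) = −2.5 × 3.5611 = -8.903
Star P is brighter, so it has the smaller magnitude: the difference is negative.

M_P − M_Q ≈ -8.90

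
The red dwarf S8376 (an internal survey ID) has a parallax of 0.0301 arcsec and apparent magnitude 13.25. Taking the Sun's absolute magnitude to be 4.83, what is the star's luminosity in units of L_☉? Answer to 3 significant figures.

L/L_☉ ≈ 4.73×10^-3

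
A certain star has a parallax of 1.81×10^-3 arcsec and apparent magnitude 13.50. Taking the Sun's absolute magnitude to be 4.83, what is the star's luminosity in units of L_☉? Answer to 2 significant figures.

d = 1/p = 1/1.81×10^-3″ = 552.5 pc
M = m − 5 log₁₀ d + 5 = 13.50 − 5·2.7423 + 5 = 4.788
M − M_☉ = 4.788 − 4.83 = -0.042
L/L_☉ = 10^(−0.4 × -0.042) = 1.039

L/L_☉ ≈ 1.0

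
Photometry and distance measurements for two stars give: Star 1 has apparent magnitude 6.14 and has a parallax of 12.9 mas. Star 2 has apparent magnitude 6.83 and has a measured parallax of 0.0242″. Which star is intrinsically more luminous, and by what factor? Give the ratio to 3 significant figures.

Star 1 is more luminous, by a factor of 6.64.

Star 1: p = 12.9 mas = 0.0129″ → d = 1/p = 77.52 pc
Star 1: M = m − 5 log₁₀ d + 5 = 6.14 − 5·1.8894 + 5 = 1.693
Star 2: d = 1/p = 1/0.0242″ = 41.32 pc
Star 2: M = m − 5 log₁₀ d + 5 = 6.83 − 5·1.6162 + 5 = 3.749
ΔM = M_1 − M_2 = 1.693 − (3.749) = -2.056; smaller M is more luminous → Star 1.
L ratio = 10^(0.4 |ΔM|) = 10^0.822 = 6.644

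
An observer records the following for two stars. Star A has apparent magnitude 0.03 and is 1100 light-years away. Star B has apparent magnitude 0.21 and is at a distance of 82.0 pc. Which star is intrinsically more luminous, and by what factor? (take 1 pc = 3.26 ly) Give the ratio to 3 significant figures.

Star A is more luminous, by a factor of 20.0.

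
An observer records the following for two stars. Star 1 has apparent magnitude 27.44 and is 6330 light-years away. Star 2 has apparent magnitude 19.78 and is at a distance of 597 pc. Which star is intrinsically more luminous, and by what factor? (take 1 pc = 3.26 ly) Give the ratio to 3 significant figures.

Star 2 is more luminous, by a factor of 110.

Star 1: d = 6330 ly / 3.26 = 1942 pc
Star 1: M = m − 5 log₁₀ d + 5 = 27.44 − 5·3.2882 + 5 = 15.999
Star 2: M = m − 5 log₁₀ d + 5 = 19.78 − 5·2.7760 + 5 = 10.900
ΔM = M_1 − M_2 = 15.999 − (10.900) = 5.099; smaller M is more luminous → Star 2.
L ratio = 10^(0.4 |ΔM|) = 10^2.040 = 109.5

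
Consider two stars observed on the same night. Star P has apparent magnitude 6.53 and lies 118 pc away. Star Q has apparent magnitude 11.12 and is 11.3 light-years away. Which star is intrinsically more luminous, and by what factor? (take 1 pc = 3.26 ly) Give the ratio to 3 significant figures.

Star P is more luminous, by a factor of 79400.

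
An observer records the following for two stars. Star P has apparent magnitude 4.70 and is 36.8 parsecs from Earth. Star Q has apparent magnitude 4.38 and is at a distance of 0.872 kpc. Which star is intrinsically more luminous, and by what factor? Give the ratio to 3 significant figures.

Star Q is more luminous, by a factor of 754.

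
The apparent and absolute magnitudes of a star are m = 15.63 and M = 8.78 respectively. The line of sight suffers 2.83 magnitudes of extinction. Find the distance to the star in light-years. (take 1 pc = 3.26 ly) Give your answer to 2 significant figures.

d ≈ 210 ly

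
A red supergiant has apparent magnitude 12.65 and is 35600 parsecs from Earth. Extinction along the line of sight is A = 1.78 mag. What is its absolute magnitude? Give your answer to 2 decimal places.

5 log₁₀(d/10 pc) = 5 log₁₀(35600) − 5 = 17.757
M = m − 5 log₁₀(d/10) − A = 12.65 − 17.757 − 1.78 = -6.887

M ≈ -6.89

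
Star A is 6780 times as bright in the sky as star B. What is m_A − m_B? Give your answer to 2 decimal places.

Pogson: Δm = −2.5 log₁₀(ratio) = −2.5 log₁₀(6780) = −2.5 × 3.8312 = -9.578
Star A is brighter, so it has the smaller magnitude: the difference is negative.

m_A − m_B ≈ -9.58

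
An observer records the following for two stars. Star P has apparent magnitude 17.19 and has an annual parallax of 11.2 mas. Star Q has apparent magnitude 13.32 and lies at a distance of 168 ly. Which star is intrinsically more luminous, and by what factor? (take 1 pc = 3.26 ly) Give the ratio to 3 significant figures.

Star P: p = 11.2 mas = 0.0112″ → d = 1/p = 89.29 pc
Star P: M = m − 5 log₁₀ d + 5 = 17.19 − 5·1.9508 + 5 = 12.436
Star Q: d = 168 ly / 3.26 = 51.53 pc
Star Q: M = m − 5 log₁₀ d + 5 = 13.32 − 5·1.7121 + 5 = 9.760
ΔM = M_P − M_Q = 12.436 − (9.760) = 2.677; smaller M is more luminous → Star Q.
L ratio = 10^(0.4 |ΔM|) = 10^1.071 = 11.77

Star Q is more luminous, by a factor of 11.8.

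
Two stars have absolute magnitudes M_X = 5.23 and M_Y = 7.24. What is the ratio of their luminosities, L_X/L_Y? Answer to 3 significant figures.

ΔM = M_X − M_Y = -2.01
L_X/L_Y = 10^(−0.4 ΔM) = 10^0.804 = 6.368

L_X/L_Y ≈ 6.37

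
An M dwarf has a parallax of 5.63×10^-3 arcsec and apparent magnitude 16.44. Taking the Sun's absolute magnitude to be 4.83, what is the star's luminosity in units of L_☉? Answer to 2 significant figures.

d = 1/p = 1/5.63×10^-3″ = 177.6 pc
M = m − 5 log₁₀ d + 5 = 16.44 − 5·2.2495 + 5 = 10.193
M − M_☉ = 10.193 − 4.83 = 5.363
L/L_☉ = 10^(−0.4 × 5.363) = 7.161×10^-3

L/L_☉ ≈ 7.2×10^-3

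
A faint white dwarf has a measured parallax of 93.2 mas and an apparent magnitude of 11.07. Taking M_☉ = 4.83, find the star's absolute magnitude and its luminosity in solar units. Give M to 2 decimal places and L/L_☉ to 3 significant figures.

d = 1/p = 1000/93.2 mas = 10.73 pc
M = m − 5 log₁₀ d + 5 = 11.07 − 5·1.0306 + 5 = 10.917
M − M_☉ = 10.917 − 4.83 = 6.087
L/L_☉ = 10^(−0.4 × 6.087) = 3.674×10^-3

M ≈ 10.92; L/L_☉ ≈ 3.67×10^-3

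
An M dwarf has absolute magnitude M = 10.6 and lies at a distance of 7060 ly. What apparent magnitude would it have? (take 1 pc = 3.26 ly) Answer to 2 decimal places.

d = 7060 ly / 3.26 = 2166 pc
m = M + 5 log₁₀ d − 5 = 10.6 + 5·3.3356 − 5 = 22.278

m ≈ 22.28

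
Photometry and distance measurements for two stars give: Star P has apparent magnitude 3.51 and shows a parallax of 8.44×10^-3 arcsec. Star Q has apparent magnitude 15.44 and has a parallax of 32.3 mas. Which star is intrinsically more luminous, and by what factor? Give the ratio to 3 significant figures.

Star P: d = 1/p = 1/8.44×10^-3″ = 118.5 pc
Star P: M = m − 5 log₁₀ d + 5 = 3.51 − 5·2.0737 + 5 = -1.858
Star Q: p = 32.3 mas = 0.0323″ → d = 1/p = 30.96 pc
Star Q: M = m − 5 log₁₀ d + 5 = 15.44 − 5·1.4908 + 5 = 12.986
ΔM = M_P − M_Q = -1.858 − (12.986) = -14.844; smaller M is more luminous → Star P.
L ratio = 10^(0.4 |ΔM|) = 10^5.938 = 866400

Star P is more luminous, by a factor of 866000.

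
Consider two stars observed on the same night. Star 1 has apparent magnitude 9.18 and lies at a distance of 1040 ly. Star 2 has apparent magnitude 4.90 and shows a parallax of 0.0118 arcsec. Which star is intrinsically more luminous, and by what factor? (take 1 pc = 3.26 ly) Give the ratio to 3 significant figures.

Star 1: d = 1040 ly / 3.26 = 319.0 pc
Star 1: M = m − 5 log₁₀ d + 5 = 9.18 − 5·2.5038 + 5 = 1.661
Star 2: d = 1/p = 1/0.0118″ = 84.75 pc
Star 2: M = m − 5 log₁₀ d + 5 = 4.90 − 5·1.9281 + 5 = 0.259
ΔM = M_1 − M_2 = 1.661 − (0.259) = 1.402; smaller M is more luminous → Star 2.
L ratio = 10^(0.4 |ΔM|) = 10^0.561 = 3.636

Star 2 is more luminous, by a factor of 3.64.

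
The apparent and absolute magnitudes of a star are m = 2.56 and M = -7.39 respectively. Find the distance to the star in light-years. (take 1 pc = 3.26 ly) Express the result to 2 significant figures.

d ≈ 3200 ly

Distance modulus: m − M = 2.56 − (-7.39) = 9.950
m − M = 5 log₁₀ d − 5
log₁₀ d = (m − M)/5 + 1 = 2.9900
d = 10^2.9900 = 977.2 pc
= 3186 ly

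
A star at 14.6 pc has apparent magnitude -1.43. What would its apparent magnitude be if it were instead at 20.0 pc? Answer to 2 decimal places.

Flux ∝ 1/d², so Δm = 5 log₁₀(d₂/d₁) = 5 log₁₀(20.0/14.6) = 0.683
m₂ = m₁ + Δm = -1.43 + (0.683) = -0.747

m ≈ -0.75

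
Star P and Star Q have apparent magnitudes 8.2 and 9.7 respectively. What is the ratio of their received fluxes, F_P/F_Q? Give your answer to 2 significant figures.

F_P/F_Q ≈ 4.0

Δm = 8.2 − (9.7) = -1.5
Flux ratio = 10^(−0.4 Δm) = 10^(−0.4 × -1.5) = 10^0.600 = 3.981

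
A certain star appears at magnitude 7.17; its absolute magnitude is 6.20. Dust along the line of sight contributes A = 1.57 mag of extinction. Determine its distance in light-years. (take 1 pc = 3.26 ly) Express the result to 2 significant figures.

m − M = 5 log₁₀(d/10 pc) + A  ⇒  7.17 − (6.20) − 1.57 = 5 log₁₀(d/10)
-0.600 = 5 log₁₀(d/10)
log₁₀ d = (m − M − A)/5 + 1 = 0.8800
d = 10^0.8800 = 7.586 pc
= 24.73 ly

d ≈ 25 ly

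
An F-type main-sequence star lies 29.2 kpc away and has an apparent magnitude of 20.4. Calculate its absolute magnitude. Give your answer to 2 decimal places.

d = 29.2 kpc = 29200 pc
5 log₁₀(d/10 pc) = 5 log₁₀(29200) − 5 = 17.327
M = m − 5 log₁₀(d/10) = 20.4 − 17.327 = 3.073

M ≈ 3.07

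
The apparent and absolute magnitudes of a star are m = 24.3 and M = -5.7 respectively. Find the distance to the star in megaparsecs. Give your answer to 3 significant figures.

d ≈ 10.0 Mpc

μ = m − M = 30.000
m − M = 5 log₁₀ d − 5
log₁₀ d = (m − M)/5 + 1 = 7.0000
d = 10^7.0000 = 1.000×10^7 pc
= 10.00 Mpc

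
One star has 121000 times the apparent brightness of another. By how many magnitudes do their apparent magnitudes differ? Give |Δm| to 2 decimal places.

|Δm| ≈ 12.71

Pogson: Δm = −2.5 log₁₀(ratio) = −2.5 log₁₀(121000) = −2.5 × 5.0828 = -12.707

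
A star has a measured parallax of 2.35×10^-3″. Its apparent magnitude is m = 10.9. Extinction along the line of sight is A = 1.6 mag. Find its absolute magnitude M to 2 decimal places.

d = 1/p = 1/2.35×10^-3″ = 425.5 pc
5 log₁₀(d/10 pc) = 5 log₁₀(425.5) − 5 = 8.145
M = m − 5 log₁₀(d/10) − A = 10.9 − 8.145 − 1.6 = 1.155

M ≈ 1.16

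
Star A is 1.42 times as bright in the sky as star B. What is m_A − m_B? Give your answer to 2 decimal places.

m_A − m_B ≈ -0.38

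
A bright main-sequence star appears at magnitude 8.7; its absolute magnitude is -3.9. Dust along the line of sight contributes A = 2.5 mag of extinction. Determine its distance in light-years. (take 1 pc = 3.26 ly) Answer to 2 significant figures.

m − M = 5 log₁₀(d/10 pc) + A  ⇒  8.7 − (-3.9) − 2.5 = 5 log₁₀(d/10)
10.100 = 5 log₁₀(d/10)
log₁₀ d = (m − M − A)/5 + 1 = 3.0200
d = 10^3.0200 = 1047 pc
= 3414 ly

d ≈ 3400 ly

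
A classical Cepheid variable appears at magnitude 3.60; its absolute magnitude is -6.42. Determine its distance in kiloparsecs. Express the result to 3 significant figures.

μ = m − M = 10.020
m − M = 5 log₁₀ d − 5
log₁₀ d = (m − M)/5 + 1 = 3.0040
d = 10^3.0040 = 1009 pc
= 1.009 kpc

d ≈ 1.01 kpc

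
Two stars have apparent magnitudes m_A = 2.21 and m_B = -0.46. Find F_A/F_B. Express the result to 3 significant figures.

F_A/F_B ≈ 0.0855

Magnitude difference = 2.67
Flux ratio = 10^(−0.4 Δm) = 10^(−0.4 × 2.67) = 10^-1.068 = 0.08551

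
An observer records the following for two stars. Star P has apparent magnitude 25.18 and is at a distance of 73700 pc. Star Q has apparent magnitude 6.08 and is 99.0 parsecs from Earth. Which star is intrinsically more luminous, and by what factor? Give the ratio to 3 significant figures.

Star Q is more luminous, by a factor of 78.8.

Star P: M = m − 5 log₁₀ d + 5 = 25.18 − 5·4.8675 + 5 = 5.843
Star Q: M = m − 5 log₁₀ d + 5 = 6.08 − 5·1.9956 + 5 = 1.102
ΔM = M_P − M_Q = 5.843 − (1.102) = 4.741; smaller M is more luminous → Star Q.
L ratio = 10^(0.4 |ΔM|) = 10^1.896 = 78.77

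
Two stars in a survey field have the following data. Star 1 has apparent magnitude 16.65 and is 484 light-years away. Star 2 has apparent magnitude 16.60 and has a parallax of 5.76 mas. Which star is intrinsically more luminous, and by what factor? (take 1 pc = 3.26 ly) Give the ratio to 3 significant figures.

Star 2 is more luminous, by a factor of 1.43.

Star 1: d = 484 ly / 3.26 = 148.5 pc
Star 1: M = m − 5 log₁₀ d + 5 = 16.65 − 5·2.1716 + 5 = 10.792
Star 2: p = 5.76 mas = 5.76×10^-3″ → d = 1/p = 173.6 pc
Star 2: M = m − 5 log₁₀ d + 5 = 16.60 − 5·2.2396 + 5 = 10.402
ΔM = M_1 − M_2 = 10.792 − (10.402) = 0.390; smaller M is more luminous → Star 2.
L ratio = 10^(0.4 |ΔM|) = 10^0.156 = 1.432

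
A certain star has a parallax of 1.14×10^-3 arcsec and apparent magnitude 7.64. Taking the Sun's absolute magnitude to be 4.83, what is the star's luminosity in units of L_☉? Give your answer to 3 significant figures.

L/L_☉ ≈ 578

d = 1/p = 1/1.14×10^-3″ = 877.2 pc
M = m − 5 log₁₀ d + 5 = 7.64 − 5·2.9431 + 5 = -2.075
M − M_☉ = -2.075 − 4.83 = -6.905
L/L_☉ = 10^(−0.4 × -6.905) = 578.3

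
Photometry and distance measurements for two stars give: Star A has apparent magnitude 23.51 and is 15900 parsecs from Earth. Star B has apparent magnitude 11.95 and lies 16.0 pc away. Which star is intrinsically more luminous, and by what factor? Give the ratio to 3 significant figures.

Star A is more luminous, by a factor of 23.5.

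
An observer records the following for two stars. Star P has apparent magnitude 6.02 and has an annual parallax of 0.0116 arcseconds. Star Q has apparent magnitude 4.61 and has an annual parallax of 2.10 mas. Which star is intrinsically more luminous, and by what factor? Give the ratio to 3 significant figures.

Star Q is more luminous, by a factor of 112.

Star P: d = 1/p = 1/0.0116″ = 86.21 pc
Star P: M = m − 5 log₁₀ d + 5 = 6.02 − 5·1.9355 + 5 = 1.342
Star Q: p = 2.10 mas = 2.10×10^-3″ → d = 1/p = 476.2 pc
Star Q: M = m − 5 log₁₀ d + 5 = 4.61 − 5·2.6778 + 5 = -3.779
ΔM = M_P − M_Q = 1.342 − (-3.779) = 5.121; smaller M is more luminous → Star Q.
L ratio = 10^(0.4 |ΔM|) = 10^2.048 = 111.8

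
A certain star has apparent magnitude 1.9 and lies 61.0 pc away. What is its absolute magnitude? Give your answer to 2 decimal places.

5 log₁₀(d/10 pc) = 5 log₁₀(61.00) − 5 = 3.927
M = m − 5 log₁₀(d/10) = 1.9 − 3.927 = -2.027

M ≈ -2.03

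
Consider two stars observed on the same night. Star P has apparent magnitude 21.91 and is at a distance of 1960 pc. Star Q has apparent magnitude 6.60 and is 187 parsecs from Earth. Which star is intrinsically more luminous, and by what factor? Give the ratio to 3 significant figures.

Star Q is more luminous, by a factor of 12100.

Star P: M = m − 5 log₁₀ d + 5 = 21.91 − 5·3.2923 + 5 = 10.449
Star Q: M = m − 5 log₁₀ d + 5 = 6.60 − 5·2.2718 + 5 = 0.241
ΔM = M_P − M_Q = 10.449 − (0.241) = 10.208; smaller M is more luminous → Star Q.
L ratio = 10^(0.4 |ΔM|) = 10^4.083 = 12110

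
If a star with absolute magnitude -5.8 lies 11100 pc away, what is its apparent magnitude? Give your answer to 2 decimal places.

m = M + 5 log₁₀ d − 5 = -5.8 + 5·4.0453 − 5 = 9.427

m ≈ 9.43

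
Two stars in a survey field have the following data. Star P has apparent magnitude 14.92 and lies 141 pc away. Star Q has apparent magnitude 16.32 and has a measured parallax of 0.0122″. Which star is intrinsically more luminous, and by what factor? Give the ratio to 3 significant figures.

Star P: M = m − 5 log₁₀ d + 5 = 14.92 − 5·2.1492 + 5 = 9.174
Star Q: d = 1/p = 1/0.0122″ = 81.97 pc
Star Q: M = m − 5 log₁₀ d + 5 = 16.32 − 5·1.9136 + 5 = 11.752
ΔM = M_P − M_Q = 9.174 − (11.752) = -2.578; smaller M is more luminous → Star P.
L ratio = 10^(0.4 |ΔM|) = 10^1.031 = 10.74

Star P is more luminous, by a factor of 10.7.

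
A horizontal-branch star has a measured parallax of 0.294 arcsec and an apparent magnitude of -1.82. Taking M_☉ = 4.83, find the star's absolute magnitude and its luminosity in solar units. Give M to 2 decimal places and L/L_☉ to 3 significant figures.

d = 1/p = 1/0.294″ = 3.401 pc
M = m − 5 log₁₀ d + 5 = -1.82 − 5·0.5317 + 5 = 0.522
M − M_☉ = 0.522 − 4.83 = -4.308
L/L_☉ = 10^(−0.4 × -4.308) = 52.88

M ≈ 0.52; L/L_☉ ≈ 52.9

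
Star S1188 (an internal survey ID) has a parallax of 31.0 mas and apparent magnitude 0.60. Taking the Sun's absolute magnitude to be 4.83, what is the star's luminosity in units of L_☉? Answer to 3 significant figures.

d = 1/p = 1000/31.0 mas = 32.26 pc
M = m − 5 log₁₀ d + 5 = 0.60 − 5·1.5086 + 5 = -1.943
M − M_☉ = -1.943 − 4.83 = -6.773
L/L_☉ = 10^(−0.4 × -6.773) = 512.0

L/L_☉ ≈ 512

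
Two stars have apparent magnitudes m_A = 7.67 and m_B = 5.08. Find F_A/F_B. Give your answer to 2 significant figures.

F_A/F_B ≈ 0.092

Δm = 7.67 − (5.08) = 2.59
Flux ratio = 10^(−0.4 Δm) = 10^(−0.4 × 2.59) = 10^-1.036 = 0.09204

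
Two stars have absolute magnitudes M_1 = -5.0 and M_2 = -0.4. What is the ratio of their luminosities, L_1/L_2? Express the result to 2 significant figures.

L_1/L_2 ≈ 69

ΔM = M_1 − M_2 = -4.6
L_1/L_2 = 10^(−0.4 ΔM) = 10^1.840 = 69.18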